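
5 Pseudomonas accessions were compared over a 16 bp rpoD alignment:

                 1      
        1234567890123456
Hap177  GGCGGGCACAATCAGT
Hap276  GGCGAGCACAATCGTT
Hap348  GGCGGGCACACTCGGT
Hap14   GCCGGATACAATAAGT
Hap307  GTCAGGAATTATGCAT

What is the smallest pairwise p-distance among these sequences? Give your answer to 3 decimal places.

0.125

Pairwise Hamming distances:
  Hap177 vs Hap276: 3
  Hap177 vs Hap348: 2
  Hap177 vs Hap14: 4
  Hap177 vs Hap307: 8
  Hap276 vs Hap348: 3
  Hap276 vs Hap14: 7
  Hap276 vs Hap307: 9
  Hap348 vs Hap14: 6
  Hap348 vs Hap307: 9
  Hap14 vs Hap307: 9
The smallest is 2 mismatches, between Hap177 and Hap348; p = 2/16 = 0.125.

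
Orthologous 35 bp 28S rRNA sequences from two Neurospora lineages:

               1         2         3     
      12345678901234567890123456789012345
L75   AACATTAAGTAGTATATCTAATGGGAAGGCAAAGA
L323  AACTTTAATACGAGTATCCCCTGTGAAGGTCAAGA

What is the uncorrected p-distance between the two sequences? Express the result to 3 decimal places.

Differing sites — 4:A/T; 9:G/T; 10:T/A; 11:A/C; 13:T/A; 14:A/G; 19:T/C; 20:A/C; 21:A/C; 24:G/T; 30:C/T; 31:A/C.
There are 12 differences over 35 sites, so p = 12/35 = 0.343.

0.343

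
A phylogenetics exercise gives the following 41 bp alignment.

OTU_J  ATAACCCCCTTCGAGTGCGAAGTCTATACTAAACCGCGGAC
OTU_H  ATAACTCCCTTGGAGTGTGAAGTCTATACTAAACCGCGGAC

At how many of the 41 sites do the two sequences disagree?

Differing sites — 6:C/T; 12:C/G; 18:C/T.
That gives 3 mismatches out of 41 aligned sites, so the Hamming distance is 3.

3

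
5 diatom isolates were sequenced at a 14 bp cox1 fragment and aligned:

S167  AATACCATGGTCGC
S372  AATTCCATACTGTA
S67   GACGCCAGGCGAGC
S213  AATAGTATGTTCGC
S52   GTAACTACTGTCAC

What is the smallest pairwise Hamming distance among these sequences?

Pairwise Hamming distances:
  S167 vs S372: 6
  S167 vs S67: 7
  S167 vs S213: 3
  S167 vs S52: 7
  S372 vs S67: 9
  S372 vs S213: 8
  S372 vs S52: 11
  S67 vs S213: 9
  S67 vs S52: 10
  S213 vs S52: 8
The smallest is 3, between S167 and S213.

3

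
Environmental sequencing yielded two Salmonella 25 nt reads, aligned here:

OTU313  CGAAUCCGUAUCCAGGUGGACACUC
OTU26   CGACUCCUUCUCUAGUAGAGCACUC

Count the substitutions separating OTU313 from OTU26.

8

The sequences differ at positions 4 (A/C), 8 (G/U), 10 (A/C), 13 (C/U), 16 (G/U), 17 (U/A), 19 (G/A), 20 (A/G).
That gives 8 mismatches out of 25 aligned sites, so the Hamming distance is 8.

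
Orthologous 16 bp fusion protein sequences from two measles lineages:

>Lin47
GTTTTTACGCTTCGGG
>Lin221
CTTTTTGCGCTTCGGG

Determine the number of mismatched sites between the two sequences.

The sequences differ at positions 1 (G/C), 7 (A/G).
That gives 2 mismatches out of 16 aligned sites, so the Hamming distance is 2.

2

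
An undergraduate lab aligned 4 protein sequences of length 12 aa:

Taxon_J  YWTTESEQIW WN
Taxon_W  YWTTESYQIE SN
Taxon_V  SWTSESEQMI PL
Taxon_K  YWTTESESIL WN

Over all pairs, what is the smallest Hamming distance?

Pairwise Hamming distances:
  Taxon_J vs Taxon_W: 3
  Taxon_J vs Taxon_V: 6
  Taxon_J vs Taxon_K: 2
  Taxon_W vs Taxon_V: 7
  Taxon_W vs Taxon_K: 4
  Taxon_V vs Taxon_K: 7
The smallest is 2, between Taxon_J and Taxon_K.

2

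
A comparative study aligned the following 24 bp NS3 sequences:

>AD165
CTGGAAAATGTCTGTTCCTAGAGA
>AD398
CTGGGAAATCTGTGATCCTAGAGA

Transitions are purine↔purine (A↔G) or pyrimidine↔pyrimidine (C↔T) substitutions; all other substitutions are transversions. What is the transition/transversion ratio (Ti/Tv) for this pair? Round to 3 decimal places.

0.333

Differing sites — 5:A/G (Ti); 10:G/C (Tv); 12:C/G (Tv); 15:T/A (Tv).
Of the 4 differences, 1 transition and 3 transversions, so Ti/Tv = 1/3 = 0.333.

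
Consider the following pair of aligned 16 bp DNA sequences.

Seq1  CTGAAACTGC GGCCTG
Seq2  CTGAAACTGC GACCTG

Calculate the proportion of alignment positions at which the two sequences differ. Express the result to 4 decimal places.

The sequences differ at position 12 (G/A).
There are 1 differences over 16 sites, so p = 1/16 = 0.0625.

0.0625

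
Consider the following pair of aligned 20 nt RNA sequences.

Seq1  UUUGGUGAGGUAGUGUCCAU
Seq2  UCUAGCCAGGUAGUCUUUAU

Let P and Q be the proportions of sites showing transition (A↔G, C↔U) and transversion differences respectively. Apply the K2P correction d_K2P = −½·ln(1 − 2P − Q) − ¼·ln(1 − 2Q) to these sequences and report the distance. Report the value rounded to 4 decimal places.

Mismatches occur at site 2 (U/C, transition), site 4 (G/A, transition), site 6 (U/C, transition), site 7 (G/C, transversion), site 15 (G/C, transversion), site 17 (C/U, transition), site 18 (C/U, transition).
Of the 7 differences, 5 transitions and 2 transversions over 20 sites: P = 5/20 = 0.250000, Q = 2/20 = 0.100000.
d = −0.5·ln(0.400000) − 0.25·ln(0.800000) = −0.5·(-0.916291) − 0.25·(-0.223144) = 0.5139.

0.5139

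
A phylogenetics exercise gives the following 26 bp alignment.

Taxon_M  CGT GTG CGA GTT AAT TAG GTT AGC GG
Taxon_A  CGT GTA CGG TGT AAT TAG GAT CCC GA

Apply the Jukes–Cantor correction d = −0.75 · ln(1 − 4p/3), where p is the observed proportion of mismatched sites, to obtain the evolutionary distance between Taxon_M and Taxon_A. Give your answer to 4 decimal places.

Differing sites — 6:G/A; 9:A/G; 10:G/T; 11:T/G; 20:T/A; 22:A/C; 23:G/C; 26:G/A.
p = 8/26 = 0.307692.
d = −0.75 · ln(1 − (4/3)·0.307692) = −0.75 · ln(0.589744) = −0.75 · (-0.528067) = 0.3961.

0.3961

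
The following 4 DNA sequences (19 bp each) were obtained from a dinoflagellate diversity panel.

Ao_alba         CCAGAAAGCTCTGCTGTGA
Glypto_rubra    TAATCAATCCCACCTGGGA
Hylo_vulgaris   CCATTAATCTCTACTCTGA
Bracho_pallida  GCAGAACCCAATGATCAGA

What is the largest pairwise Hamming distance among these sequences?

Pairwise Hamming distances:
  Ao_alba vs Glypto_rubra: 9
  Ao_alba vs Hylo_vulgaris: 5
  Ao_alba vs Bracho_pallida: 8
  Glypto_rubra vs Hylo_vulgaris: 8
  Glypto_rubra vs Bracho_pallida: 13
  Hylo_vulgaris vs Bracho_pallida: 10
The largest is 13, between Glypto_rubra and Bracho_pallida.

13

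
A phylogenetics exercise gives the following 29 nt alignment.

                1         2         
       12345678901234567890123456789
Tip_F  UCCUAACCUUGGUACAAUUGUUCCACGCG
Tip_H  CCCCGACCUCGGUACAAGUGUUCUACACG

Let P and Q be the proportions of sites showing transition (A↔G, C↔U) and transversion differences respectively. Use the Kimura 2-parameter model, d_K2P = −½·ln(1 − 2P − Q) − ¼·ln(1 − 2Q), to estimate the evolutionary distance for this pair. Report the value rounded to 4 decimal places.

0.3152

Differing sites — 1:U/C (Ti); 4:U/C (Ti); 5:A/G (Ti); 10:U/C (Ti); 18:U/G (Tv); 24:C/U (Ti); 27:G/A (Ti).
Of the 7 differences, 6 transitions and 1 transversion over 29 sites: P = 6/29 = 0.206897, Q = 1/29 = 0.034483.
d = −0.5·ln(0.551723) − 0.25·ln(0.931034) = −0.5·(-0.594709) − 0.25·(-0.071459) = 0.3152.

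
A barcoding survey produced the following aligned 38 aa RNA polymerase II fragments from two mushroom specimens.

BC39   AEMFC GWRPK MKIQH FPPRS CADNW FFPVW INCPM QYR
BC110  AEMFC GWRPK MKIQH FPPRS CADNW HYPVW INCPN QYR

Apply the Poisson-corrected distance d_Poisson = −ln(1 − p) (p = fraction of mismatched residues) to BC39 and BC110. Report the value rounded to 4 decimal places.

0.0822

Differing sites — 26:F/H; 27:F/Y; 35:M/N.
p = 3/38 = 0.078947.
d = −ln(1 − 0.078947) = −ln(0.921053) = 0.0822.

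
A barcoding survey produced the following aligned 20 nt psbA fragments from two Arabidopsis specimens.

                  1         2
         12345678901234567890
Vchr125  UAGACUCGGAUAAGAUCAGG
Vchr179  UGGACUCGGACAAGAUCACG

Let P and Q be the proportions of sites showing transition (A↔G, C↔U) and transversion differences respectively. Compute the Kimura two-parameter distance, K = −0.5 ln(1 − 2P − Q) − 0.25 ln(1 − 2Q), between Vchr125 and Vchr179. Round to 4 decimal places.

0.1702

Differing sites — 2:A/G (Ti); 11:U/C (Ti); 19:G/C (Tv).
Of the 3 differences, 2 transitions and 1 transversion over 20 sites: P = 2/20 = 0.100000, Q = 1/20 = 0.050000.
d = −0.5·ln(0.750000) − 0.25·ln(0.900000) = −0.5·(-0.287682) − 0.25·(-0.105361) = 0.1702.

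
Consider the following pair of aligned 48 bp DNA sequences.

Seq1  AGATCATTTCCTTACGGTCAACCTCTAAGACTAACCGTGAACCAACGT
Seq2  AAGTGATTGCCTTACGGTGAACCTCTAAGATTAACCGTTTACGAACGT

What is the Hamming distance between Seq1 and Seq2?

9

The sequences differ at positions 2 (G/A), 3 (A/G), 5 (C/G), 9 (T/G), 19 (C/G), 31 (C/T), 39 (G/T), 40 (A/T), 43 (C/G).
That gives 9 mismatches out of 48 aligned sites, so the Hamming distance is 9.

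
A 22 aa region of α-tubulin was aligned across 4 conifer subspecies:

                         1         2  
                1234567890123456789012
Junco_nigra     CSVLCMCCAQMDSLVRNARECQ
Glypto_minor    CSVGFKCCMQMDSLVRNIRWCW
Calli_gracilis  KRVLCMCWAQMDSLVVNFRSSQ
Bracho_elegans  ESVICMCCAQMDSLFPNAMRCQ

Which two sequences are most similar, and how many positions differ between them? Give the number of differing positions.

6

Pairwise Hamming distances:
  Junco_nigra vs Glypto_minor: 7
  Junco_nigra vs Calli_gracilis: 7
  Junco_nigra vs Bracho_elegans: 6
  Glypto_minor vs Calli_gracilis: 12
  Glypto_minor vs Bracho_elegans: 11
  Calli_gracilis vs Bracho_elegans: 10
The smallest is 6, between Junco_nigra and Bracho_elegans.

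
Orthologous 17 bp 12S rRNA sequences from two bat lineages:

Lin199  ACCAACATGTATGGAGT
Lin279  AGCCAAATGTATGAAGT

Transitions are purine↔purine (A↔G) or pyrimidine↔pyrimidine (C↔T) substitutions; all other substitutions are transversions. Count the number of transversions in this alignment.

The sequences differ at positions 2 (C/G, transversion), 4 (A/C, transversion), 6 (C/A, transversion), 14 (G/A, transition).
Of the 4 differences, 1 transition and 3 transversions, so the answer is 3.

3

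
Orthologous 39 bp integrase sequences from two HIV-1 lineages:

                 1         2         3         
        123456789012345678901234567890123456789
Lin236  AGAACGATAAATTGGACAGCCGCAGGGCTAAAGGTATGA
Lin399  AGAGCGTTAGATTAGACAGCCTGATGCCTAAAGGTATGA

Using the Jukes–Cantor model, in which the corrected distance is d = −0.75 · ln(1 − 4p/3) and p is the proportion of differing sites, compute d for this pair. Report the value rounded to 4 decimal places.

0.2396

The sequences differ at positions 4 (A/G), 7 (A/T), 10 (A/G), 14 (G/A), 22 (G/T), 23 (C/G), 25 (G/T), 27 (G/C).
p = 8/39 = 0.205128.
d = −0.75 · ln(1 − (4/3)·0.205128) = −0.75 · ln(0.726496) = −0.75 · (-0.319522) = 0.2396.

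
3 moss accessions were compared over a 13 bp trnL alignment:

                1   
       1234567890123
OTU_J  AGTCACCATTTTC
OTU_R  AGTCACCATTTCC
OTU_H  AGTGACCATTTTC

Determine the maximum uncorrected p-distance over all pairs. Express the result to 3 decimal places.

Pairwise Hamming distances:
  OTU_J vs OTU_R: 1
  OTU_J vs OTU_H: 1
  OTU_R vs OTU_H: 2
The largest is 2 mismatches, between OTU_R and OTU_H; p = 2/13 = 0.154.

0.154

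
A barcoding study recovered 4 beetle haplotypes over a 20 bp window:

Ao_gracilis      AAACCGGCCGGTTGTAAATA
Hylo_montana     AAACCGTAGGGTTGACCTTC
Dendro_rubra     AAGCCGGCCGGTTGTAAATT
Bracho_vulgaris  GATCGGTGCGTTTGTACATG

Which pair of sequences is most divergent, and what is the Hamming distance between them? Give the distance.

Pairwise Hamming distances:
  Ao_gracilis vs Hylo_montana: 8
  Ao_gracilis vs Dendro_rubra: 2
  Ao_gracilis vs Bracho_vulgaris: 8
  Hylo_montana vs Dendro_rubra: 9
  Hylo_montana vs Bracho_vulgaris: 10
  Dendro_rubra vs Bracho_vulgaris: 8
The largest is 10, between Hylo_montana and Bracho_vulgaris.

10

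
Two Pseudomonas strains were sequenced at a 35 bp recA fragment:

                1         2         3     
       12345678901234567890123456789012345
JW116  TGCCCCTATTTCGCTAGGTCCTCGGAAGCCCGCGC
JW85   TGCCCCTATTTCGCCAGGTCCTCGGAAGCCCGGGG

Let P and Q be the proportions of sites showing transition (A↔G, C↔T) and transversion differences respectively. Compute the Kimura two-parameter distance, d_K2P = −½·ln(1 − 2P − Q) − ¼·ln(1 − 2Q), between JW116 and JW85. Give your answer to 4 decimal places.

0.0910

Mismatches occur at site 15 (T↔C, transition), site 33 (C↔G, transversion), site 35 (C↔G, transversion).
Of the 3 differences, 1 transition and 2 transversions over 35 sites: P = 1/35 = 0.028571, Q = 2/35 = 0.057143.
d = −0.5·ln(0.885715) − 0.25·ln(0.885714) = −0.5·(-0.121360) − 0.25·(-0.121361) = 0.0910.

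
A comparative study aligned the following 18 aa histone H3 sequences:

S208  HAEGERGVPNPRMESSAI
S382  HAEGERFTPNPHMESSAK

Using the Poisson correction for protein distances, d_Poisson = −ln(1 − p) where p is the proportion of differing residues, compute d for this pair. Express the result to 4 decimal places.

0.2513

Differing sites — 7:G/F; 8:V/T; 12:R/H; 18:I/K.
p = 4/18 = 0.222222.
d = −ln(1 − 0.222222) = −ln(0.777778) = 0.2513.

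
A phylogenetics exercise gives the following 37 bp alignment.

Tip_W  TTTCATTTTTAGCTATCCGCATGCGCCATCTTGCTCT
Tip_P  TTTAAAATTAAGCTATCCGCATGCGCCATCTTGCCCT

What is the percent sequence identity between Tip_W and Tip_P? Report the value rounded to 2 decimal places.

86.49%

Mismatches occur at site 4 (C↔A), site 6 (T↔A), site 7 (T↔A), site 10 (T↔A), site 35 (T↔C).
32 of the 37 sites match, so the percent identity is 32/37 × 100 = 86.49%.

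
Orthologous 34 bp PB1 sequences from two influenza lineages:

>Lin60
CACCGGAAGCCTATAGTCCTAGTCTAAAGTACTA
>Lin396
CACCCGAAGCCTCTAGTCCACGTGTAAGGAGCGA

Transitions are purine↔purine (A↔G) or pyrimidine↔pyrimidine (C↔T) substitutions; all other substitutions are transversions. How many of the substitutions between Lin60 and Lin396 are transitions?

Differing sites — 5:G/C (Tv); 13:A/C (Tv); 20:T/A (Tv); 21:A/C (Tv); 24:C/G (Tv); 28:A/G (Ti); 30:T/A (Tv); 31:A/G (Ti); 33:T/G (Tv).
Of the 9 differences, 2 transitions and 7 transversions, so the answer is 2.

2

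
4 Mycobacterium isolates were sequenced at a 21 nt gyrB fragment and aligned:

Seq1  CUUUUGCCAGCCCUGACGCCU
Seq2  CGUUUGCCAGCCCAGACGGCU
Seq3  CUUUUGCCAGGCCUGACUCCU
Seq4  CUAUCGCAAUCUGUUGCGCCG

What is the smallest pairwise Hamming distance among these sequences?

Pairwise Hamming distances:
  Seq1 vs Seq2: 3
  Seq1 vs Seq3: 2
  Seq1 vs Seq4: 9
  Seq2 vs Seq3: 5
  Seq2 vs Seq4: 12
  Seq3 vs Seq4: 11
The smallest is 2, between Seq1 and Seq3.

2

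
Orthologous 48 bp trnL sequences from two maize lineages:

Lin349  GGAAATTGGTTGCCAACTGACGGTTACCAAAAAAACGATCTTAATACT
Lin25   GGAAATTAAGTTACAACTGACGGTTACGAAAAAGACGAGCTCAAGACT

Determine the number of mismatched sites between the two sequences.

10

Mismatches occur at site 8 (G↔A), site 9 (G↔A), site 10 (T↔G), site 12 (G↔T), site 13 (C↔A), site 28 (C↔G), site 34 (A↔G), site 39 (T↔G), site 42 (T↔C), site 45 (T↔G).
That gives 10 mismatches out of 48 aligned sites, so the Hamming distance is 10.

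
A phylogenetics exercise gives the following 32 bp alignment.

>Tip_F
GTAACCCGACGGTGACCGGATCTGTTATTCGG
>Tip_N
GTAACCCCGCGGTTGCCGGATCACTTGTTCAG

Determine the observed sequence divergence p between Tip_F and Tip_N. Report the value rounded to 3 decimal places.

0.250

The sequences differ at positions 8 (G/C), 9 (A/G), 14 (G/T), 15 (A/G), 23 (T/A), 24 (G/C), 27 (A/G), 31 (G/A).
There are 8 differences over 32 sites, so p = 8/32 = 0.250.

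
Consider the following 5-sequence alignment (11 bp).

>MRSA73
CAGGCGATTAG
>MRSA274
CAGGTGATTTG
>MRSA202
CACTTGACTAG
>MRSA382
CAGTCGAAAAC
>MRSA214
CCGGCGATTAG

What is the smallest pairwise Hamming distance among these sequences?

1

Pairwise Hamming distances:
  MRSA73 vs MRSA274: 2
  MRSA73 vs MRSA202: 4
  MRSA73 vs MRSA382: 4
  MRSA73 vs MRSA214: 1
  MRSA274 vs MRSA202: 4
  MRSA274 vs MRSA382: 6
  MRSA274 vs MRSA214: 3
  MRSA202 vs MRSA382: 5
  MRSA202 vs MRSA214: 5
  MRSA382 vs MRSA214: 5
The smallest is 1, between MRSA73 and MRSA214.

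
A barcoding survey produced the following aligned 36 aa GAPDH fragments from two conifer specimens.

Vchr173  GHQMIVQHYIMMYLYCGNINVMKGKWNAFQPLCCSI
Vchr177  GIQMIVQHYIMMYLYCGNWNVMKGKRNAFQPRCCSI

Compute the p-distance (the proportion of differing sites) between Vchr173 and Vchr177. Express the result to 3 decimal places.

The sequences differ at positions 2 (H/I), 19 (I/W), 26 (W/R), 32 (L/R).
There are 4 differences over 36 sites, so p = 4/36 = 0.111.

0.111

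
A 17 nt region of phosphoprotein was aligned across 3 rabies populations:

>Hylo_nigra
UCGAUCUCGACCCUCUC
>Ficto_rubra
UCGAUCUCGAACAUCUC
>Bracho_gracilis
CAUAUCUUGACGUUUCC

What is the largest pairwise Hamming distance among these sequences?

9

Pairwise Hamming distances:
  Hylo_nigra vs Ficto_rubra: 2
  Hylo_nigra vs Bracho_gracilis: 8
  Ficto_rubra vs Bracho_gracilis: 9
The largest is 9, between Ficto_rubra and Bracho_gracilis.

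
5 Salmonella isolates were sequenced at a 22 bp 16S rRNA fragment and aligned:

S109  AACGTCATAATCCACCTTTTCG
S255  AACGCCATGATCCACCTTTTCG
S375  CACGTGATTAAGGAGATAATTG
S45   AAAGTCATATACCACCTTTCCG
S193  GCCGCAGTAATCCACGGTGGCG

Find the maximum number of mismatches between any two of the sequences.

Pairwise Hamming distances:
  S109 vs S255: 2
  S109 vs S375: 11
  S109 vs S45: 4
  S109 vs S193: 9
  S255 vs S375: 12
  S255 vs S45: 6
  S255 vs S193: 9
  S375 vs S45: 13
  S375 vs S193: 16
  S45 vs S193: 12
The largest is 16, between S375 and S193.

16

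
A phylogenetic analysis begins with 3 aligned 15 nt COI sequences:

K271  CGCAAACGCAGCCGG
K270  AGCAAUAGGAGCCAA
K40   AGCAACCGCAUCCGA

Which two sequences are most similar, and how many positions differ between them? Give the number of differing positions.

4

Pairwise Hamming distances:
  K271 vs K270: 6
  K271 vs K40: 4
  K270 vs K40: 5
The smallest is 4, between K271 and K40.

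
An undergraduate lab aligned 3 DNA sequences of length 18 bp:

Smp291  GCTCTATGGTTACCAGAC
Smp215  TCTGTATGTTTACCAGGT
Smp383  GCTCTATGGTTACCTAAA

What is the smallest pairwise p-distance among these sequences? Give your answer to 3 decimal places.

Pairwise Hamming distances:
  Smp291 vs Smp215: 5
  Smp291 vs Smp383: 3
  Smp215 vs Smp383: 7
The smallest is 3 mismatches, between Smp291 and Smp383; p = 3/18 = 0.167.

0.167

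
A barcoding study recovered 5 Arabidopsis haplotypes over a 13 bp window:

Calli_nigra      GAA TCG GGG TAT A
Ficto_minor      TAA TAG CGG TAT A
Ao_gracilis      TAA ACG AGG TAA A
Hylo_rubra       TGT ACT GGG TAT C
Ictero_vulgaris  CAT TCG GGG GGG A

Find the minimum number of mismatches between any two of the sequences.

Pairwise Hamming distances:
  Calli_nigra vs Ficto_minor: 3
  Calli_nigra vs Ao_gracilis: 4
  Calli_nigra vs Hylo_rubra: 6
  Calli_nigra vs Ictero_vulgaris: 5
  Ficto_minor vs Ao_gracilis: 4
  Ficto_minor vs Hylo_rubra: 7
  Ficto_minor vs Ictero_vulgaris: 7
  Ao_gracilis vs Hylo_rubra: 6
  Ao_gracilis vs Ictero_vulgaris: 7
  Hylo_rubra vs Ictero_vulgaris: 8
The smallest is 3, between Calli_nigra and Ficto_minor.

3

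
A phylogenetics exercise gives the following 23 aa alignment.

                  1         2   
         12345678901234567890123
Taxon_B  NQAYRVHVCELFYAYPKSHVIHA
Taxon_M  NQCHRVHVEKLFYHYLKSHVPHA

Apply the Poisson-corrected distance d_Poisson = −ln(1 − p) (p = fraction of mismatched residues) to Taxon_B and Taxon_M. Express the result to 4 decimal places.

Mismatches occur at site 3 (A/C), site 4 (Y/H), site 9 (C/E), site 10 (E/K), site 14 (A/H), site 16 (P/L), site 21 (I/P).
p = 7/23 = 0.304348.
d = −ln(1 − 0.304348) = −ln(0.695652) = 0.3629.

0.3629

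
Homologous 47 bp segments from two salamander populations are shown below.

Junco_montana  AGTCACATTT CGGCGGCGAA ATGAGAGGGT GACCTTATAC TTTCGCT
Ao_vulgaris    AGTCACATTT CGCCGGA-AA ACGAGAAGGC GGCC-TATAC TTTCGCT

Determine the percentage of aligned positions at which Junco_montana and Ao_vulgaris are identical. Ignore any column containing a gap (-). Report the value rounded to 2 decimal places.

86.67%

Excluding the 2 gap columns leaves 45 comparable sites.
Differing sites — 13:G/C; 17:C/A; 22:T/C; 27:G/A; 30:T/C; 32:A/G.
39 of the 45 comparable sites match, so the percent identity is 39/45 × 100 = 86.67%.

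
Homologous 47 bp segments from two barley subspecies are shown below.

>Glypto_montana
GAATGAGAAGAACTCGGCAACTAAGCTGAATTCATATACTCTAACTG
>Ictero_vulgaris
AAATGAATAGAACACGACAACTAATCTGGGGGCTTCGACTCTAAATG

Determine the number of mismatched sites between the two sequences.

14

The sequences differ at positions 1 (G/A), 7 (G/A), 8 (A/T), 14 (T/A), 17 (G/A), 25 (G/T), 29 (A/G), 30 (A/G), 31 (T/G), 32 (T/G), 34 (A/T), 36 (A/C), 37 (T/G), 45 (C/A).
That gives 14 mismatches out of 47 aligned sites, so the Hamming distance is 14.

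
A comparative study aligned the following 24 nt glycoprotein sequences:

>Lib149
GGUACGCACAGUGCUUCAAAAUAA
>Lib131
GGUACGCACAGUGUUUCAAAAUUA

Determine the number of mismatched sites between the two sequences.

2

Mismatches occur at site 14 (C/U), site 23 (A/U).
That gives 2 mismatches out of 24 aligned sites, so the Hamming distance is 2.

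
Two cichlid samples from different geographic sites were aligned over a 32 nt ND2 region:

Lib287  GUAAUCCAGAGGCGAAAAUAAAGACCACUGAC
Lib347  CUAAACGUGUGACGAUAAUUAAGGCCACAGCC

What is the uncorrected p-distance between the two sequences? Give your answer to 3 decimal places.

Differing sites — 1:G/C; 5:U/A; 7:C/G; 8:A/U; 10:A/U; 12:G/A; 16:A/U; 20:A/U; 24:A/G; 29:U/A; 31:A/C.
There are 11 differences over 32 sites, so p = 11/32 = 0.344.

0.344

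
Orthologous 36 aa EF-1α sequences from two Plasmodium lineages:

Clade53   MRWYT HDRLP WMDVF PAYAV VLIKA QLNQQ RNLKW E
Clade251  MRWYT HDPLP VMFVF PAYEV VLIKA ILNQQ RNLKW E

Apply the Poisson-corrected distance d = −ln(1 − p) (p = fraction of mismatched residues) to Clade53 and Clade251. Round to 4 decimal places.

0.1495

Differing sites — 8:R/P; 11:W/V; 13:D/F; 19:A/E; 26:Q/I.
p = 5/36 = 0.138889.
d = −ln(1 − 0.138889) = −ln(0.861111) = 0.1495.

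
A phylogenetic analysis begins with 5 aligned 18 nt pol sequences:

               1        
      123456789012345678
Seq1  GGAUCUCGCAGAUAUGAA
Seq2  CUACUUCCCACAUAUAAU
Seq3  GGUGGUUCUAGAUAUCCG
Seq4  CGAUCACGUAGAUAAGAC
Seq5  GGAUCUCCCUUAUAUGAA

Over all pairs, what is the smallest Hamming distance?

3

Pairwise Hamming distances:
  Seq1 vs Seq2: 8
  Seq1 vs Seq3: 9
  Seq1 vs Seq4: 5
  Seq1 vs Seq5: 3
  Seq2 vs Seq3: 11
  Seq2 vs Seq4: 10
  Seq2 vs Seq5: 8
  Seq3 vs Seq4: 11
  Seq3 vs Seq5: 10
  Seq4 vs Seq5: 8
The smallest is 3, between Seq1 and Seq5.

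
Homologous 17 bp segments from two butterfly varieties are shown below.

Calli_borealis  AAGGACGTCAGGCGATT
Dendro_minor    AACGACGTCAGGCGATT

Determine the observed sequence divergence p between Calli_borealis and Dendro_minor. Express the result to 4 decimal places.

The sequences differ at position 3 (G/C).
There are 1 differences over 17 sites, so p = 1/17 = 0.0588.

0.0588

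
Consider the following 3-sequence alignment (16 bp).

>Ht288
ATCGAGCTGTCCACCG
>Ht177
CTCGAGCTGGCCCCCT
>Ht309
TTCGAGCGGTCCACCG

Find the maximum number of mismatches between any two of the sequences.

Pairwise Hamming distances:
  Ht288 vs Ht177: 4
  Ht288 vs Ht309: 2
  Ht177 vs Ht309: 5
The largest is 5, between Ht177 and Ht309.

5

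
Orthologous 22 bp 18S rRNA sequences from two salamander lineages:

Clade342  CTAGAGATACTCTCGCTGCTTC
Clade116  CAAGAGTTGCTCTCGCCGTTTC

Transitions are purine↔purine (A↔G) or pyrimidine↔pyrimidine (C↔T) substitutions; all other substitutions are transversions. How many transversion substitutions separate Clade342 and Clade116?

2

Differing sites — 2:T/A (Tv); 7:A/T (Tv); 9:A/G (Ti); 17:T/C (Ti); 19:C/T (Ti).
Of the 5 differences, 3 transitions and 2 transversions, so the answer is 2.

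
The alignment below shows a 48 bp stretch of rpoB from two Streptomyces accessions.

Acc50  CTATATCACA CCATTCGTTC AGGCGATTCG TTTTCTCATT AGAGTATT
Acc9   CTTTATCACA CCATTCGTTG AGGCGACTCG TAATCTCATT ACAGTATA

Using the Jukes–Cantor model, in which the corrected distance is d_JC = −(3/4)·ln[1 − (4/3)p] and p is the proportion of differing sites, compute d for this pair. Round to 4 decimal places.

Mismatches occur at site 3 (A/T), site 20 (C/G), site 27 (T/C), site 32 (T/A), site 33 (T/A), site 42 (G/C), site 48 (T/A).
p = 7/48 = 0.145833.
d = −0.75 · ln(1 − (4/3)·0.145833) = −0.75 · ln(0.805556) = −0.75 · (-0.216223) = 0.1622.

0.1622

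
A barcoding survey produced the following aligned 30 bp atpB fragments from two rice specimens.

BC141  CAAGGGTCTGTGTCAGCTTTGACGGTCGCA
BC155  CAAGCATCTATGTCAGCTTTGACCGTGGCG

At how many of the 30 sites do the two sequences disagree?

6

The sequences differ at positions 5 (G/C), 6 (G/A), 10 (G/A), 24 (G/C), 27 (C/G), 30 (A/G).
That gives 6 mismatches out of 30 aligned sites, so the Hamming distance is 6.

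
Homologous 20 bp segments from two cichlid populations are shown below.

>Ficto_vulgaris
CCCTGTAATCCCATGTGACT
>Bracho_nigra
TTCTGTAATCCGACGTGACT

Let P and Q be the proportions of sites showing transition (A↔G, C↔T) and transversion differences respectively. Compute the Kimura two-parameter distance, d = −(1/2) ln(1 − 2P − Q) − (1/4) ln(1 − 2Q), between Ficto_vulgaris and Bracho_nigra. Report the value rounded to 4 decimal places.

0.2417

Differing sites — 1:C/T (Ti); 2:C/T (Ti); 12:C/G (Tv); 14:T/C (Ti).
Of the 4 differences, 3 transitions and 1 transversion over 20 sites: P = 3/20 = 0.150000, Q = 1/20 = 0.050000.
d = −0.5·ln(0.650000) − 0.25·ln(0.900000) = −0.5·(-0.430783) − 0.25·(-0.105361) = 0.2417.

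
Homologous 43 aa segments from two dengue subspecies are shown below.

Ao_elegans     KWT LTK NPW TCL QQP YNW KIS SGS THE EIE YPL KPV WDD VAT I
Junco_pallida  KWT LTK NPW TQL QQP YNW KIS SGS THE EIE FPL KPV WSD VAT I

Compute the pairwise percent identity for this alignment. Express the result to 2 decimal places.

93.02%

Mismatches occur at site 11 (C↔Q), site 31 (Y↔F), site 38 (D↔S).
40 of the 43 sites match, so the percent identity is 40/43 × 100 = 93.02%.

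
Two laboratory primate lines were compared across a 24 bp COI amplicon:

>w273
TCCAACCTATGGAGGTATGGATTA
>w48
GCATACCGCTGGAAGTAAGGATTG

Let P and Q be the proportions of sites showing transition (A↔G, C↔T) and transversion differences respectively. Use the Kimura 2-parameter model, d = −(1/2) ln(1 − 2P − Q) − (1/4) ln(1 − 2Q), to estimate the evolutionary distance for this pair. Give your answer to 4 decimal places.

0.4428

Mismatches occur at site 1 (T→G, transversion), site 3 (C→A, transversion), site 4 (A→T, transversion), site 8 (T→G, transversion), site 9 (A→C, transversion), site 14 (G→A, transition), site 18 (T→A, transversion), site 24 (A→G, transition).
Of the 8 differences, 2 transitions and 6 transversions over 24 sites: P = 2/24 = 0.083333, Q = 6/24 = 0.250000.
d = −0.5·ln(0.583334) − 0.25·ln(0.500000) = −0.5·(-0.538995) − 0.25·(-0.693147) = 0.4428.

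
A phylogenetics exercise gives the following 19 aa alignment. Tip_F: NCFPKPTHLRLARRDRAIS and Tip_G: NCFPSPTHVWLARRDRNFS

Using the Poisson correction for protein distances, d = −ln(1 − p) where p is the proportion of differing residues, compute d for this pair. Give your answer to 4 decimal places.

0.3054

The sequences differ at positions 5 (K/S), 9 (L/V), 10 (R/W), 17 (A/N), 18 (I/F).
p = 5/19 = 0.263158.
d = −ln(1 − 0.263158) = −ln(0.736842) = 0.3054.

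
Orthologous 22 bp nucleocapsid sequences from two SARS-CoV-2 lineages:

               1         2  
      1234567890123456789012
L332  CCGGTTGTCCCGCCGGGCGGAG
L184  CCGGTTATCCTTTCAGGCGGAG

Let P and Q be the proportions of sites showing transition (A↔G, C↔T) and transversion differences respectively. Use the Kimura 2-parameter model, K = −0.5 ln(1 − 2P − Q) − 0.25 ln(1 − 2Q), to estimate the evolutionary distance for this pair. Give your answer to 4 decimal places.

0.2869

Differing sites — 7:G/A (Ti); 11:C/T (Ti); 12:G/T (Tv); 13:C/T (Ti); 15:G/A (Ti).
Of the 5 differences, 4 transitions and 1 transversion over 22 sites: P = 4/22 = 0.181818, Q = 1/22 = 0.045455.
d = −0.5·ln(0.590909) − 0.25·ln(0.909090) = −0.5·(-0.526093) − 0.25·(-0.095311) = 0.2869.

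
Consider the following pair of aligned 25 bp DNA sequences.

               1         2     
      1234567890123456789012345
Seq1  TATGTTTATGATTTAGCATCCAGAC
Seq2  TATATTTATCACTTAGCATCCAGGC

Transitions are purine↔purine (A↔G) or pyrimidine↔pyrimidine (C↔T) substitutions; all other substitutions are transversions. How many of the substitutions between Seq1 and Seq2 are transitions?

3

The sequences differ at positions 4 (G/A, transition), 10 (G/C, transversion), 12 (T/C, transition), 24 (A/G, transition).
Of the 4 differences, 3 transitions and 1 transversion, so the answer is 3.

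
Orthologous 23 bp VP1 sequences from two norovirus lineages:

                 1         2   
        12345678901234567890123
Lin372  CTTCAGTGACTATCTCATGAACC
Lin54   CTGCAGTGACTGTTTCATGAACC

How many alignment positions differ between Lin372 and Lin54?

Mismatches occur at site 3 (T↔G), site 12 (A↔G), site 14 (C↔T).
That gives 3 mismatches out of 23 aligned sites, so the Hamming distance is 3.

3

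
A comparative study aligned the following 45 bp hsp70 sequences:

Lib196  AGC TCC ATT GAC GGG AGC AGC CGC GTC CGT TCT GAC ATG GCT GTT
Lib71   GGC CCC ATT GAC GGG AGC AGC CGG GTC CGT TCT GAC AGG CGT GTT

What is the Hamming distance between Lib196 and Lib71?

The sequences differ at positions 1 (A/G), 4 (T/C), 24 (C/G), 38 (T/G), 40 (G/C), 41 (C/G).
That gives 6 mismatches out of 45 aligned sites, so the Hamming distance is 6.

6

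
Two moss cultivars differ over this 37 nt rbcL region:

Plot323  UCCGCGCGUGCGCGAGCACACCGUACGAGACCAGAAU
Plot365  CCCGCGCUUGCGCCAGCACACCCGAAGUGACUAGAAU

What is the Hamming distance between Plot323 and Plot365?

Mismatches occur at site 1 (U→C), site 8 (G→U), site 14 (G→C), site 23 (G→C), site 24 (U→G), site 26 (C→A), site 28 (A→U), site 32 (C→U).
That gives 8 mismatches out of 37 aligned sites, so the Hamming distance is 8.

8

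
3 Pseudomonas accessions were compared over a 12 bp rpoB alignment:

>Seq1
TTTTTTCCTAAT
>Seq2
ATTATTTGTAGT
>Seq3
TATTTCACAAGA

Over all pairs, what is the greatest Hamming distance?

8

Pairwise Hamming distances:
  Seq1 vs Seq2: 5
  Seq1 vs Seq3: 6
  Seq2 vs Seq3: 8
The largest is 8, between Seq2 and Seq3.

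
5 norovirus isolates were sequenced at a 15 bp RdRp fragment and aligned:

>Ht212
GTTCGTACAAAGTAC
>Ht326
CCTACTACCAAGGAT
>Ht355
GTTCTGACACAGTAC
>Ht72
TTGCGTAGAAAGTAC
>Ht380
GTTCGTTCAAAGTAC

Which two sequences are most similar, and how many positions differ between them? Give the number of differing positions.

1

Pairwise Hamming distances:
  Ht212 vs Ht326: 7
  Ht212 vs Ht355: 3
  Ht212 vs Ht72: 3
  Ht212 vs Ht380: 1
  Ht326 vs Ht355: 9
  Ht326 vs Ht72: 9
  Ht326 vs Ht380: 8
  Ht355 vs Ht72: 6
  Ht355 vs Ht380: 4
  Ht72 vs Ht380: 4
The smallest is 1, between Ht212 and Ht380.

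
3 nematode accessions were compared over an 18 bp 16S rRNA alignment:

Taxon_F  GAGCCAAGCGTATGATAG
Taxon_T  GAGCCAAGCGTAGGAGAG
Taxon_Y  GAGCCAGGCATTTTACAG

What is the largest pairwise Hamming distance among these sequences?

6

Pairwise Hamming distances:
  Taxon_F vs Taxon_T: 2
  Taxon_F vs Taxon_Y: 5
  Taxon_T vs Taxon_Y: 6
The largest is 6, between Taxon_T and Taxon_Y.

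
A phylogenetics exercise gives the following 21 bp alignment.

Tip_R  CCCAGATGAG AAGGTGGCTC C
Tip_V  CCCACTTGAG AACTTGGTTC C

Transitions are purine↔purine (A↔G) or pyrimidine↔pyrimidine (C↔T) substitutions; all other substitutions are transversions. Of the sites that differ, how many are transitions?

1

The sequences differ at positions 5 (G/C, transversion), 6 (A/T, transversion), 13 (G/C, transversion), 14 (G/T, transversion), 18 (C/T, transition).
Of the 5 differences, 1 transition and 4 transversions, so the answer is 1.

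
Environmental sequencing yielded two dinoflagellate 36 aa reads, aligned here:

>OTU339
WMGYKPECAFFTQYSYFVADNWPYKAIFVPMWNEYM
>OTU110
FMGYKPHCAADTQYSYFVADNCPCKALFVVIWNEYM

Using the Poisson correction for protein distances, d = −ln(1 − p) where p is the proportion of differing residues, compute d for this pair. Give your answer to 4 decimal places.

Differing sites — 1:W/F; 7:E/H; 10:F/A; 11:F/D; 22:W/C; 24:Y/C; 27:I/L; 30:P/V; 31:M/I.
p = 9/36 = 0.250000.
d = −ln(1 − 0.250000) = −ln(0.750000) = 0.2877.

0.2877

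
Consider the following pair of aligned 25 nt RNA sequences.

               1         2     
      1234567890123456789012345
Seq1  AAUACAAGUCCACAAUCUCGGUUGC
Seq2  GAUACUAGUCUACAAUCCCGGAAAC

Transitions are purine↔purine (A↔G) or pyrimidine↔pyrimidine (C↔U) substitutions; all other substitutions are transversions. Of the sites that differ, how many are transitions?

4

The sequences differ at positions 1 (A/G, transition), 6 (A/U, transversion), 11 (C/U, transition), 18 (U/C, transition), 22 (U/A, transversion), 23 (U/A, transversion), 24 (G/A, transition).
Of the 7 differences, 4 transitions and 3 transversions, so the answer is 4.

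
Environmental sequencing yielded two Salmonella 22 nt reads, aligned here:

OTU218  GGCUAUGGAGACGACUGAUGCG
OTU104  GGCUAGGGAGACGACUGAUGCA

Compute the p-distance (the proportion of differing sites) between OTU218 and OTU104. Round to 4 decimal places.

Mismatches occur at site 6 (U/G), site 22 (G/A).
There are 2 differences over 22 sites, so p = 2/22 = 0.0909.

0.0909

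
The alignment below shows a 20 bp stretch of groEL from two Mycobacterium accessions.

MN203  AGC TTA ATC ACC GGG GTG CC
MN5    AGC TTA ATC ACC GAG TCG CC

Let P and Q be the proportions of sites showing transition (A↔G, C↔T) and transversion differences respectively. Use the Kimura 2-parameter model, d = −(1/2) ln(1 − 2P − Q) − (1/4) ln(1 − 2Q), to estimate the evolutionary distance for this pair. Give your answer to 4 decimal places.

0.1702

Mismatches occur at site 14 (G/A, transition), site 16 (G/T, transversion), site 17 (T/C, transition).
Of the 3 differences, 2 transitions and 1 transversion over 20 sites: P = 2/20 = 0.100000, Q = 1/20 = 0.050000.
d = −0.5·ln(0.750000) − 0.25·ln(0.900000) = −0.5·(-0.287682) − 0.25·(-0.105361) = 0.1702.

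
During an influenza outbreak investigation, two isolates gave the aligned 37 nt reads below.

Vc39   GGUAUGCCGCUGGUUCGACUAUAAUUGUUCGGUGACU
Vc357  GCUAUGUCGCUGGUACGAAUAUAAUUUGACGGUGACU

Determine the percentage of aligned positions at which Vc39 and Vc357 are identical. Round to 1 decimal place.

81.1%

The sequences differ at positions 2 (G/C), 7 (C/U), 15 (U/A), 19 (C/A), 27 (G/U), 28 (U/G), 29 (U/A).
30 of the 37 sites match, so the percent identity is 30/37 × 100 = 81.1%.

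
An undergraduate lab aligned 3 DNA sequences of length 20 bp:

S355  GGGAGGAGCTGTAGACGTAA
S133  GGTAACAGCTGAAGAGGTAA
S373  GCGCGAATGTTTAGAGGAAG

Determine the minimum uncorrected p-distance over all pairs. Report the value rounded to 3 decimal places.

Pairwise Hamming distances:
  S355 vs S133: 5
  S355 vs S373: 9
  S133 vs S373: 11
The smallest is 5 mismatches, between S355 and S133; p = 5/20 = 0.250.

0.250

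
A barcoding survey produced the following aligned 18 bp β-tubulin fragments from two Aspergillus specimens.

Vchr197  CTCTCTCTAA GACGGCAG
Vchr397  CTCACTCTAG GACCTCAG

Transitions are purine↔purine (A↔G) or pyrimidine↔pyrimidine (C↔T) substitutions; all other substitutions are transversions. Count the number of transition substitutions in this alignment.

Differing sites — 4:T/A (Tv); 10:A/G (Ti); 14:G/C (Tv); 15:G/T (Tv).
Of the 4 differences, 1 transition and 3 transversions, so the answer is 1.

1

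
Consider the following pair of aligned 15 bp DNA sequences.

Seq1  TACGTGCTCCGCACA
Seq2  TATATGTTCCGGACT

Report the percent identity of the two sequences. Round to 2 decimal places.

Mismatches occur at site 3 (C/T), site 4 (G/A), site 7 (C/T), site 12 (C/G), site 15 (A/T).
10 of the 15 sites match, so the percent identity is 10/15 × 100 = 66.67%.

66.67%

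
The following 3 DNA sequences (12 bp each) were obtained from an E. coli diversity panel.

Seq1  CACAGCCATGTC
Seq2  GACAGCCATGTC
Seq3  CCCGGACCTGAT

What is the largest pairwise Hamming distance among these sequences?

7

Pairwise Hamming distances:
  Seq1 vs Seq2: 1
  Seq1 vs Seq3: 6
  Seq2 vs Seq3: 7
The largest is 7, between Seq2 and Seq3.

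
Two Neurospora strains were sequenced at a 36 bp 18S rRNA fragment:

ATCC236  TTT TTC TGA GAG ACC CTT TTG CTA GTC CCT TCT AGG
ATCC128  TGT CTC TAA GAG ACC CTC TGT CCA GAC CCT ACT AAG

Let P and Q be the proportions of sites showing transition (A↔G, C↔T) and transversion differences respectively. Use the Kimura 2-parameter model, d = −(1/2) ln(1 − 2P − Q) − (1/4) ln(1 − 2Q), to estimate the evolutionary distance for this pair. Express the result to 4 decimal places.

0.3509

Mismatches occur at site 2 (T/G, transversion), site 4 (T/C, transition), site 8 (G/A, transition), site 18 (T/C, transition), site 20 (T/G, transversion), site 21 (G/T, transversion), site 23 (T/C, transition), site 26 (T/A, transversion), site 31 (T/A, transversion), site 35 (G/A, transition).
Of the 10 differences, 5 transitions and 5 transversions over 36 sites: P = 5/36 = 0.138889, Q = 5/36 = 0.138889.
d = −0.5·ln(0.583333) − 0.25·ln(0.722222) = −0.5·(-0.538997) − 0.25·(-0.325423) = 0.3509.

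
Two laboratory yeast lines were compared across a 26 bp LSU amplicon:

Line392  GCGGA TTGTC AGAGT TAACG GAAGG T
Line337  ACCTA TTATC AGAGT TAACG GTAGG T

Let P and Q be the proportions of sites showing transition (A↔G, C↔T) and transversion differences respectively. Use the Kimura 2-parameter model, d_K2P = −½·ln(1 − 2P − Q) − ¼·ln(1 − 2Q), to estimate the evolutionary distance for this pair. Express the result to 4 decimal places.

0.2224

The sequences differ at positions 1 (G/A, transition), 3 (G/C, transversion), 4 (G/T, transversion), 8 (G/A, transition), 22 (A/T, transversion).
Of the 5 differences, 2 transitions and 3 transversions over 26 sites: P = 2/26 = 0.076923, Q = 3/26 = 0.115385.
d = −0.5·ln(0.730769) − 0.25·ln(0.769230) = −0.5·(-0.313658) − 0.25·(-0.262365) = 0.2224.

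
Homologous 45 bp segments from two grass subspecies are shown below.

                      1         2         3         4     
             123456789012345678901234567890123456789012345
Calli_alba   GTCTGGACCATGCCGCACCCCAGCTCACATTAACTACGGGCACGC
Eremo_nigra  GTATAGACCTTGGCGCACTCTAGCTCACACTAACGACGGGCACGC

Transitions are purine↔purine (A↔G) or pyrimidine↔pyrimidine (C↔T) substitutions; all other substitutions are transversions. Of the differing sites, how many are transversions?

4

Differing sites — 3:C/A (Tv); 5:G/A (Ti); 10:A/T (Tv); 13:C/G (Tv); 19:C/T (Ti); 21:C/T (Ti); 30:T/C (Ti); 35:T/G (Tv).
Of the 8 differences, 4 transitions and 4 transversions, so the answer is 4.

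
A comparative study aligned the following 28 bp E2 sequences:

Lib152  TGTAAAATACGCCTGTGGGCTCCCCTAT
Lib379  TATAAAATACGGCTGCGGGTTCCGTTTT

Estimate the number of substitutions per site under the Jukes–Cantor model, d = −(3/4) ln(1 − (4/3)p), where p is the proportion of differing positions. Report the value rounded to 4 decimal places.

0.3041

The sequences differ at positions 2 (G/A), 12 (C/G), 16 (T/C), 20 (C/T), 24 (C/G), 25 (C/T), 27 (A/T).
p = 7/28 = 0.250000.
d = −0.75 · ln(1 − (4/3)·0.250000) = −0.75 · ln(0.666667) = −0.75 · (-0.405465) = 0.3041.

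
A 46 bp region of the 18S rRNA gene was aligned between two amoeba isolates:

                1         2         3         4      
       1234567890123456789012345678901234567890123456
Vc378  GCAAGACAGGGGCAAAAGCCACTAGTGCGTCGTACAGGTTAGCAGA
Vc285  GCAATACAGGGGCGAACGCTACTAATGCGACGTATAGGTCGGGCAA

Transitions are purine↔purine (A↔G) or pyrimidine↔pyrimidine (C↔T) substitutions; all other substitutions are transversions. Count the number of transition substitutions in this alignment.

7

The sequences differ at positions 5 (G/T, transversion), 14 (A/G, transition), 17 (A/C, transversion), 20 (C/T, transition), 25 (G/A, transition), 30 (T/A, transversion), 35 (C/T, transition), 40 (T/C, transition), 41 (A/G, transition), 43 (C/G, transversion), 44 (A/C, transversion), 45 (G/A, transition).
Of the 12 differences, 7 transitions and 5 transversions, so the answer is 7.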